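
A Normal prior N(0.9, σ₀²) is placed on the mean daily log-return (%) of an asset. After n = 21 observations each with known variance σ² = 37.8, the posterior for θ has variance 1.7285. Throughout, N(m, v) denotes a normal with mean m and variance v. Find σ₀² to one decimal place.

σ₀² = 43.5

Posterior precision equals prior precision plus data precision: 1/σ_n² = 1/σ₀² + n/σ².
So 1/σ₀² = 1/1.7285 − 21/37.8 = 0.578536 − 0.555556 = 0.022980.
Hence σ₀² = 1/0.022980 ≈ 43.5.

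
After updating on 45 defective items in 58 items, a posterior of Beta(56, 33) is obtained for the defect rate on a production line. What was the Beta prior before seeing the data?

Beta(11, 20)

A Beta(a, b) prior with s successes and f failures in binomial data gives a Beta(a+s, b+f) posterior.
Subtract the data counts: 56−45=11, 33−13=20.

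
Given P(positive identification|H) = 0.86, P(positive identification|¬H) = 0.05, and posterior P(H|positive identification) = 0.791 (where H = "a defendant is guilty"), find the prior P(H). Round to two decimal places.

In odds form, posterior odds = prior odds × likelihood ratio, so prior odds = posterior odds ÷ LR.
Posterior odds = 0.791/(1−0.791) = 3.7847. LR = 0.86/0.05 = 17.2000.
Prior odds = 3.7847/17.2000 = 0.2200, so P(H) = 0.2200/(1+0.2200) ≈ 0.18.

P(H) = 0.18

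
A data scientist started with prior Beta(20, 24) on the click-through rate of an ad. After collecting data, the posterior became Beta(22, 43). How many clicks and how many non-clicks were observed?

2 clicks and 19 non-clicks

Beta is conjugate to the binomial likelihood: posterior = Beta(a+s, b+f).
Match parameters: s=22−20=2, f=43−24=19.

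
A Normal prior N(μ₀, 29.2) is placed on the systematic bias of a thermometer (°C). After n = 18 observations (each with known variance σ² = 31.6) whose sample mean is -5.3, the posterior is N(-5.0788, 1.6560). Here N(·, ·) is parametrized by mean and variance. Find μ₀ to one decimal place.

The posterior mean is a precision-weighted average: μ_n = (τ₀μ₀ + τ_data·x̄)/(τ₀+τ_data), with τ₀=1/σ₀² and τ_data=n/σ².
Here τ₀ = 1/29.2 = 0.034247 and τ_data = 18/31.6 = 0.569620, so τ_n = 0.603867.
Rearranging for μ₀: μ₀ = (μ_n·τ_n − τ_data·x̄)/τ₀ = (-5.0788·0.603867 − 0.569620·-5.3) / 0.034247 = -0.047934/0.034247 ≈ -1.4.

μ₀ = -1.4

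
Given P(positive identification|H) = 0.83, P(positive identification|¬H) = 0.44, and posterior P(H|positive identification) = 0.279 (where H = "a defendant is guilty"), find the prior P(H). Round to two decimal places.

P(H) = 0.17

In odds form, posterior odds = prior odds × likelihood ratio, so prior odds = posterior odds ÷ LR.
Posterior odds = 0.279/(1−0.279) = 0.3870. LR = 0.83/0.44 = 1.8864.
Prior odds = 0.3870/1.8864 = 0.2052, so P(H) = 0.2052/(1+0.2052) ≈ 0.17.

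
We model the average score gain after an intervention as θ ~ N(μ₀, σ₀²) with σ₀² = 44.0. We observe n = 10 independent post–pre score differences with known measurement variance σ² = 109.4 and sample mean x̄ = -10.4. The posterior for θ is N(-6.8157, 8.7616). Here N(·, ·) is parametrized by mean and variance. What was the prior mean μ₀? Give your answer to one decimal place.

μ₀ = 7.6

The posterior mean is a precision-weighted average: μ_n = (τ₀μ₀ + τ_data·x̄)/(τ₀+τ_data), with τ₀=1/σ₀² and τ_data=n/σ².
Here τ₀ = 1/44.0 = 0.022727 and τ_data = 10/109.4 = 0.091408, so τ_n = 0.114135.
Rearranging for μ₀: μ₀ = (μ_n·τ_n − τ_data·x̄)/τ₀ = (-6.8157·0.114135 − 0.091408·-10.4) / 0.022727 = 0.172733/0.022727 ≈ 7.6.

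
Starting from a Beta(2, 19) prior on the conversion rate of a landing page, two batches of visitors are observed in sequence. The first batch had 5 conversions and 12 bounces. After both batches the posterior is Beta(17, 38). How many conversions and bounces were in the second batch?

10 conversions and 7 bounces

Because Beta–binomial updating is additive in the counts, the combined data contributed (α_post−α_prior, β_post−β_prior) successes and failures.
Total across both batches: 17−2=15 conversions, 38−19=19 bounces.
Subtract the first batch: 15−5=10 conversions and 19−12=7 bounces.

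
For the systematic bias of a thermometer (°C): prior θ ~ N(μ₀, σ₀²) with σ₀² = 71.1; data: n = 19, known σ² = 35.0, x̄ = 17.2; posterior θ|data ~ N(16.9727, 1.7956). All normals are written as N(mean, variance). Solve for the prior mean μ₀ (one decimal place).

With known observation variance, the Normal–Normal posterior has precision τ_n = τ₀ + n/σ² and mean μ_n = (τ₀μ₀ + (n/σ²)x̄)/τ_n.
Here τ₀ = 1/71.1 = 0.014065 and τ_data = 19/35.0 = 0.542857, so τ_n = 0.556922.
Rearranging for μ₀: μ₀ = (μ_n·τ_n − τ_data·x̄)/τ₀ = (16.9727·0.556922 − 0.542857·17.2) / 0.014065 = 0.115330/0.014065 ≈ 8.2.

μ₀ = 8.2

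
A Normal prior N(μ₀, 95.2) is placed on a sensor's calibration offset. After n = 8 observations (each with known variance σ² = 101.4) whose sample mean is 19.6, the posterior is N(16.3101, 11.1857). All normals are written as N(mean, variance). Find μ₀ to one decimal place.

μ₀ = -8.4

The posterior mean is a precision-weighted average: μ_n = (τ₀μ₀ + τ_data·x̄)/(τ₀+τ_data), with τ₀=1/σ₀² and τ_data=n/σ².
Here τ₀ = 1/95.2 = 0.010504 and τ_data = 8/101.4 = 0.078895, so τ_n = 0.089399.
Rearranging for μ₀: μ₀ = (μ_n·τ_n − τ_data·x̄)/τ₀ = (16.3101·0.089399 − 0.078895·19.6) / 0.010504 = -0.088235/0.010504 ≈ -8.4.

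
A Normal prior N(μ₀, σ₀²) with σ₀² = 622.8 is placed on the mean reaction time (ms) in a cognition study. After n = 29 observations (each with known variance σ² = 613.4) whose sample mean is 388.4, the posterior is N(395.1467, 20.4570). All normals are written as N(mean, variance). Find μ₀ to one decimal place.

μ₀ = 593.8

With known observation variance, the Normal–Normal posterior has precision τ_n = τ₀ + n/σ² and mean μ_n = (τ₀μ₀ + (n/σ²)x̄)/τ_n.
Here τ₀ = 1/622.8 = 0.001606 and τ_data = 29/613.4 = 0.047277, so τ_n = 0.048883.
Rearranging for μ₀: μ₀ = (μ_n·τ_n − τ_data·x̄)/τ₀ = (395.1467·0.048883 − 0.047277·388.4) / 0.001606 = 0.953569/0.001606 ≈ 593.8.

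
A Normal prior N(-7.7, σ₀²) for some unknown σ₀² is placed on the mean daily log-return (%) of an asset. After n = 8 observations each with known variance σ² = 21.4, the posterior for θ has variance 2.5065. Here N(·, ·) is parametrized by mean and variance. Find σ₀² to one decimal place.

Posterior precision equals prior precision plus data precision: 1/σ_n² = 1/σ₀² + n/σ².
So 1/σ₀² = 1/2.5065 − 8/21.4 = 0.398963 − 0.373832 = 0.025131.
Hence σ₀² = 1/0.025131 ≈ 39.8.

σ₀² = 39.8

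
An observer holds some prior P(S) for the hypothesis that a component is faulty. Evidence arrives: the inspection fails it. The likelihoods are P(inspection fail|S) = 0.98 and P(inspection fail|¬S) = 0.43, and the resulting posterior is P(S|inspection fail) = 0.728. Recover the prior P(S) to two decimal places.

P(S) = 0.54

In odds form, posterior odds = prior odds × likelihood ratio, so prior odds = posterior odds ÷ LR.
Posterior odds = 0.728/(1−0.728) = 2.6765. LR = 0.98/0.43 = 2.2791.
Prior odds = 2.6765/2.2791 = 1.1744, so P(S) = 1.1744/(1+1.1744) ≈ 0.54.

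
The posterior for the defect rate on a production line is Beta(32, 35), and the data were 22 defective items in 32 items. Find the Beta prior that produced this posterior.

Beta is conjugate to the binomial likelihood: posterior = Beta(a+s, b+f).
So a = 32 − 22 = 10 and b = 35 − 10 = 25.

Beta(10, 25)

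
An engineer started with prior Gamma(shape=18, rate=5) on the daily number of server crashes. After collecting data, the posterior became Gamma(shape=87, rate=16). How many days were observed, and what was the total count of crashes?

n = 11 days with total 69 crashes

Gamma–Poisson conjugacy: posterior shape = α + Σxᵢ, posterior rate = β + n.
Matching: Σxᵢ = 87 − 18 = 69 and n = 16 − 5 = 11.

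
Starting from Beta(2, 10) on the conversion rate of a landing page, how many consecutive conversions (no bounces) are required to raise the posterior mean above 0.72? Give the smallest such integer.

k = 24

After k conversions and 0 bounces the posterior is Beta(2+k, 10), with mean (2+k)/(2+10+k).
Set (2+k)/(12+k) > 0.72 and solve: k > (0.72·12 − 2)/(1 − 0.72) = 23.714.
The smallest integer exceeding 23.714 is 24.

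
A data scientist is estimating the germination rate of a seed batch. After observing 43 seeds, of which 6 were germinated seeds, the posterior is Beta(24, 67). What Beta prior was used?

Beta is conjugate to the binomial likelihood: posterior = Beta(α+s, β+f).
Subtract the data counts: 24−6=18, 67−37=30.

Beta(18, 30)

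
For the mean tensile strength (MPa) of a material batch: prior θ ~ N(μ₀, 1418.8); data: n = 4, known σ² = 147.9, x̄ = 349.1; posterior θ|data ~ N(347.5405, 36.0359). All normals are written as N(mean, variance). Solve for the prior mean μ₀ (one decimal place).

μ₀ = 287.7

The posterior mean is a precision-weighted average: μ_n = (τ₀μ₀ + τ_data·x̄)/(τ₀+τ_data), with τ₀=1/σ₀² and τ_data=n/σ².
Here τ₀ = 1/1418.8 = 0.000705 and τ_data = 4/147.9 = 0.027045, so τ_n = 0.027750.
Rearranging for μ₀: μ₀ = (μ_n·τ_n − τ_data·x̄)/τ₀ = (347.5405·0.027750 − 0.027045·349.1) / 0.000705 = 0.202839/0.000705 ≈ 287.7.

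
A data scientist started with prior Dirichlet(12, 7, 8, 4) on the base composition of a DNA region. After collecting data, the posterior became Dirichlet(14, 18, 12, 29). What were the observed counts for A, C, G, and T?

For a Dirichlet(α) prior with multinomial counts c, the posterior is Dirichlet(α + c) componentwise.
Counts are posterior − prior componentwise: 14−12=2, 18−7=11, 12−8=4, 29−4=25.

counts (2, 11, 4, 25)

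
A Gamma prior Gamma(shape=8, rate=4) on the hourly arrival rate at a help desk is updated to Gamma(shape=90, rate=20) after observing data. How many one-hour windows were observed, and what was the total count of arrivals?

n = 16 one-hour windows with total 82 arrivals

A Gamma(α, β) prior (rate parametrization) on a Poisson rate with n observations summing to S gives posterior Gamma(α+S, β+n).
Matching: Σxᵢ = 90 − 8 = 82 and n = 20 − 4 = 16.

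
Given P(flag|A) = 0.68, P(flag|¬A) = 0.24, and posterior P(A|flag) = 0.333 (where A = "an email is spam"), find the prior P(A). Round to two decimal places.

In odds form, posterior odds = prior odds × likelihood ratio, so prior odds = posterior odds ÷ LR.
Posterior odds = 0.333/(1−0.333) = 0.4993. LR = 0.68/0.24 = 2.8333.
Prior odds = 0.4993/2.8333 = 0.1762, so P(A) = 0.1762/(1+0.1762) ≈ 0.15.

P(A) = 0.15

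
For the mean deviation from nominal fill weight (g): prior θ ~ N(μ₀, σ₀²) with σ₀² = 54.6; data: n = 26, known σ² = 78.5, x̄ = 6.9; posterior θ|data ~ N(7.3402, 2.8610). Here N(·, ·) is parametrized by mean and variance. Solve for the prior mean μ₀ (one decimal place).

μ₀ = 15.3

The posterior mean is a precision-weighted average: μ_n = (τ₀μ₀ + τ_data·x̄)/(τ₀+τ_data), with τ₀=1/σ₀² and τ_data=n/σ².
Here τ₀ = 1/54.6 = 0.018315 and τ_data = 26/78.5 = 0.331210, so τ_n = 0.349525.
Rearranging for μ₀: μ₀ = (μ_n·τ_n − τ_data·x̄)/τ₀ = (7.3402·0.349525 − 0.331210·6.9) / 0.018315 = 0.280234/0.018315 ≈ 15.3.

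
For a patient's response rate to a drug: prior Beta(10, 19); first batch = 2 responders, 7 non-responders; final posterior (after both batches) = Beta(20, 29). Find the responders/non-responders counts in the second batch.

Because Beta–binomial updating is additive in the counts, the combined data contributed (α_post−α_prior, β_post−β_prior) successes and failures.
Total across both batches: 20−10=10 responders, 29−19=10 non-responders.
Subtract the first batch: 10−2=8 responders and 10−7=3 non-responders.

8 responders and 3 non-responders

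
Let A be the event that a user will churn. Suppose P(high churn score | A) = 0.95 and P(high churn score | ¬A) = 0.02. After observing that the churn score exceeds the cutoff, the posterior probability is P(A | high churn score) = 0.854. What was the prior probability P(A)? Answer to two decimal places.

P(A) = 0.11

In odds form, posterior odds = prior odds × likelihood ratio, so prior odds = posterior odds ÷ LR.
Posterior odds = 0.854/(1−0.854) = 5.8493. LR = 0.95/0.02 = 47.5000.
Prior odds = 5.8493/47.5000 = 0.1231, so P(A) = 0.1231/(1+0.1231) ≈ 0.11.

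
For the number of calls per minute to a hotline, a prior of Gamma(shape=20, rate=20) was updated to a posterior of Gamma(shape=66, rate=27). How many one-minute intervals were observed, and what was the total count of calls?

n = 7 one-minute intervals with total 46 calls

Gamma–Poisson conjugacy: posterior shape = α + Σxᵢ, posterior rate = β + n.
Matching: Σxᵢ = 66 − 20 = 46 and n = 27 − 20 = 7.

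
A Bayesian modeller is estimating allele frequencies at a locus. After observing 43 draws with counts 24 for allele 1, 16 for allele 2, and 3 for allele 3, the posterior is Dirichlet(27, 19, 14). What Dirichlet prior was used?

Dirichlet(3, 3, 11)

For a Dirichlet(α) prior with multinomial counts c, the posterior is Dirichlet(α + c) componentwise.
Subtract each count from the matching posterior parameter: 27−24=3, 19−16=3, 14−3=11.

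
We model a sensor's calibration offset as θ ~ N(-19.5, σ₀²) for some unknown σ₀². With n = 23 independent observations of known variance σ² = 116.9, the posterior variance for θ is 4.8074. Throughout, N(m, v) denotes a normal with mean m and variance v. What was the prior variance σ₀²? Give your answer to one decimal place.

For the Normal–Normal model with known σ², precisions add: τ_n = τ₀ + n/σ².
So 1/σ₀² = 1/4.8074 − 23/116.9 = 0.208013 − 0.196749 = 0.011264.
Hence σ₀² = 1/0.011264 ≈ 88.8.

σ₀² = 88.8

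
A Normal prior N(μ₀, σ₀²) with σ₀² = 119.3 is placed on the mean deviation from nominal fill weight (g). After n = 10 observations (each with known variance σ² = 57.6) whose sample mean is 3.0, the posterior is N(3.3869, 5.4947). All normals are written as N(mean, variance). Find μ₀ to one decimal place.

With known observation variance, the Normal–Normal posterior has precision τ_n = τ₀ + n/σ² and mean μ_n = (τ₀μ₀ + (n/σ²)x̄)/τ_n.
Here τ₀ = 1/119.3 = 0.008382 and τ_data = 10/57.6 = 0.173611, so τ_n = 0.181993.
Rearranging for μ₀: μ₀ = (μ_n·τ_n − τ_data·x̄)/τ₀ = (3.3869·0.181993 − 0.173611·3.0) / 0.008382 = 0.095559/0.008382 ≈ 11.4.

μ₀ = 11.4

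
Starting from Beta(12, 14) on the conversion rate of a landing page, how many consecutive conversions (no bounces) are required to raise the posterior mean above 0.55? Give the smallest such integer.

After k conversions and 0 bounces the posterior is Beta(12+k, 14), with mean (12+k)/(12+14+k).
Set (12+k)/(26+k) > 0.55 and solve: k > (0.55·26 − 12)/(1 − 0.55) = 5.111.
The smallest integer exceeding 5.111 is 6, and checking k=6: (18)/(32) = 0.5625 > 0.55.

k = 6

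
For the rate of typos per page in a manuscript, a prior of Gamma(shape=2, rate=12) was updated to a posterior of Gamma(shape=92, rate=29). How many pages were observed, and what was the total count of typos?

Gamma–Poisson conjugacy: posterior shape = α + Σxᵢ, posterior rate = β + n.
Matching: Σxᵢ = 92 − 2 = 90 and n = 29 − 12 = 17.

n = 17 pages with total 90 typos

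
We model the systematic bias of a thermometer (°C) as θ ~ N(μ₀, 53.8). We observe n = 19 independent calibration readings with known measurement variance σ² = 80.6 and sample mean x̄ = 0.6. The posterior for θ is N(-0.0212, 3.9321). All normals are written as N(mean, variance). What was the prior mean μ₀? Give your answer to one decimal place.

The posterior mean is a precision-weighted average: μ_n = (τ₀μ₀ + τ_data·x̄)/(τ₀+τ_data), with τ₀=1/σ₀² and τ_data=n/σ².
Here τ₀ = 1/53.8 = 0.018587 and τ_data = 19/80.6 = 0.235732, so τ_n = 0.254319.
Rearranging for μ₀: μ₀ = (μ_n·τ_n − τ_data·x̄)/τ₀ = (-0.0212·0.254319 − 0.235732·0.6) / 0.018587 = -0.146831/0.018587 ≈ -7.9.

μ₀ = -7.9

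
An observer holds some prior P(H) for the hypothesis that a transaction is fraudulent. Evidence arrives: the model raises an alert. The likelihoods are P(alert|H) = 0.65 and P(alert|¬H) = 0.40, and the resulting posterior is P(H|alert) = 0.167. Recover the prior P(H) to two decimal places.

Bayes' rule in odds form gives O(H|E) = O(H)·[P(E|H)/P(E|¬H)], hence O(H) = O(H|E)/LR.
Posterior odds = 0.167/(1−0.167) = 0.2005. LR = 0.65/0.40 = 1.6250.
Prior odds = 0.2005/1.6250 = 0.1234, so P(H) = 0.1234/(1+0.1234) ≈ 0.11.

P(H) = 0.11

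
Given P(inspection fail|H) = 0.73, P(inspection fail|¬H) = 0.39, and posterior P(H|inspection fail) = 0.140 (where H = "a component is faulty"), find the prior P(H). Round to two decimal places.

P(H) = 0.08

In odds form, posterior odds = prior odds × likelihood ratio, so prior odds = posterior odds ÷ LR.
Posterior odds = 0.140/(1−0.140) = 0.1628. LR = 0.73/0.39 = 1.8718.
Prior odds = 0.1628/1.8718 = 0.0870, so P(H) = 0.0870/(1+0.0870) ≈ 0.08.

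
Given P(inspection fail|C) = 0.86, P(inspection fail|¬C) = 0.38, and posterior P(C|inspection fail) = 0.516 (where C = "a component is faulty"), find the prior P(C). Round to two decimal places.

P(C) = 0.32

Bayes' rule in odds form gives O(C|E) = O(C)·[P(E|C)/P(E|¬C)], hence O(C) = O(C|E)/LR.
Posterior odds = 0.516/(1−0.516) = 1.0661. LR = 0.86/0.38 = 2.2632.
Prior odds = 1.0661/2.2632 = 0.4711, so P(C) = 0.4711/(1+0.4711) ≈ 0.32.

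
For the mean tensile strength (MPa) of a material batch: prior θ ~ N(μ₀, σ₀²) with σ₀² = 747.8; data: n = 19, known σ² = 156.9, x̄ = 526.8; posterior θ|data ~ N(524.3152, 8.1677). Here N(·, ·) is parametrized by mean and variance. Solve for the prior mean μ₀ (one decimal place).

μ₀ = 299.3

With known observation variance, the Normal–Normal posterior has precision τ_n = τ₀ + n/σ² and mean μ_n = (τ₀μ₀ + (n/σ²)x̄)/τ_n.
Here τ₀ = 1/747.8 = 0.001337 and τ_data = 19/156.9 = 0.121096, so τ_n = 0.122433.
Rearranging for μ₀: μ₀ = (μ_n·τ_n − τ_data·x̄)/τ₀ = (524.3152·0.122433 − 0.121096·526.8) / 0.001337 = 0.400110/0.001337 ≈ 299.3.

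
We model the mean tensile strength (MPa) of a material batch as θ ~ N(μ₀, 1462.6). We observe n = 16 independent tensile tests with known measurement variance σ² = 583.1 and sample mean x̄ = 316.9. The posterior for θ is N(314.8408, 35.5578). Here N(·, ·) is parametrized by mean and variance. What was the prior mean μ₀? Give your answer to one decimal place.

With known observation variance, the Normal–Normal posterior has precision τ_n = τ₀ + n/σ² and mean μ_n = (τ₀μ₀ + (n/σ²)x̄)/τ_n.
Here τ₀ = 1/1462.6 = 0.000684 and τ_data = 16/583.1 = 0.027440, so τ_n = 0.028124.
Rearranging for μ₀: μ₀ = (μ_n·τ_n − τ_data·x̄)/τ₀ = (314.8408·0.028124 − 0.027440·316.9) / 0.000684 = 0.158847/0.000684 ≈ 232.2.

μ₀ = 232.2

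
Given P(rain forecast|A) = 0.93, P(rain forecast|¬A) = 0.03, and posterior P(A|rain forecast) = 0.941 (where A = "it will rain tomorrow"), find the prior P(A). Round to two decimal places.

P(A) = 0.34

Bayes' rule in odds form gives O(A|E) = O(A)·[P(E|A)/P(E|¬A)], hence O(A) = O(A|E)/LR.
Posterior odds = 0.941/(1−0.941) = 15.9492. LR = 0.93/0.03 = 31.0000.
Prior odds = 15.9492/31.0000 = 0.5145, so P(A) = 0.5145/(1+0.5145) ≈ 0.34.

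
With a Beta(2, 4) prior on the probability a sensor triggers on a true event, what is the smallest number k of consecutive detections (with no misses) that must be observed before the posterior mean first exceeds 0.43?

After k detections and 0 misses the posterior is Beta(2+k, 4), with mean (2+k)/(2+4+k).
Set (2+k)/(6+k) > 0.43 and solve: k > (0.43·6 − 2)/(1 − 0.43) = 1.018.
The smallest integer exceeding 1.018 is 2, and checking k=2: (4)/(8) = 0.5000 > 0.43.

k = 2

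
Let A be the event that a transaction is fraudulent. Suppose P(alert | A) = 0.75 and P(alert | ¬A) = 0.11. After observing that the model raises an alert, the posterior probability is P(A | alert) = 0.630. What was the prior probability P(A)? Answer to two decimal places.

P(A) = 0.20

Bayes' rule in odds form gives O(A|E) = O(A)·[P(E|A)/P(E|¬A)], hence O(A) = O(A|E)/LR.
Posterior odds = 0.630/(1−0.630) = 1.7027. LR = 0.75/0.11 = 6.8182.
Prior odds = 1.7027/6.8182 = 0.2497, so P(A) = 0.2497/(1+0.2497) ≈ 0.20.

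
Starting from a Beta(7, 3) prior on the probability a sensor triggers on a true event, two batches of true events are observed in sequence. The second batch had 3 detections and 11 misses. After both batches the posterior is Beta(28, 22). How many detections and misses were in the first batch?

Because Beta–binomial updating is additive in the counts, the combined data contributed (α_post−α_prior, β_post−β_prior) successes and failures.
Total across both batches: 28−7=21 detections, 22−3=19 misses.
Subtract the second batch: 21−3=18 detections and 19−11=8 misses.

18 detections and 8 misses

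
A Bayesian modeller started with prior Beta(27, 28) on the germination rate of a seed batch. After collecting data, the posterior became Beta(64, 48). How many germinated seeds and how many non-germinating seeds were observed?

37 germinated seeds and 20 non-germinating seeds

Beta is conjugate to the binomial likelihood: posterior = Beta(a+s, b+f).
So s = 64 − 27 = 37 and f = 48 − 28 = 20.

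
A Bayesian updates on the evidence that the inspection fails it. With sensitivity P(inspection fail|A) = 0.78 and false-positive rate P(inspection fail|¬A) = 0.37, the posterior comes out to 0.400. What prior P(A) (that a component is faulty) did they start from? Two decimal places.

In odds form, posterior odds = prior odds × likelihood ratio, so prior odds = posterior odds ÷ LR.
Posterior odds = 0.400/(1−0.400) = 0.6667. LR = 0.78/0.37 = 2.1081.
Prior odds = 0.6667/2.1081 = 0.3163, so P(A) = 0.3163/(1+0.3163) ≈ 0.24.

P(A) = 0.24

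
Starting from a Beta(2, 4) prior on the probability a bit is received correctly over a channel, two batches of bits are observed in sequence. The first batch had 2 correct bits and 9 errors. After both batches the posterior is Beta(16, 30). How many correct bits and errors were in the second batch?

12 correct bits and 17 errors

Because Beta–binomial updating is additive in the counts, the combined data contributed (α_post−α_prior, β_post−β_prior) successes and failures.
Total across both batches: 16−2=14 correct bits, 30−4=26 errors.
Subtract the first batch: 14−2=12 correct bits and 26−9=17 errors.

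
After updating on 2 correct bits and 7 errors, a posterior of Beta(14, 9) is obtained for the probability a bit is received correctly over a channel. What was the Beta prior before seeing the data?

Beta is conjugate to the binomial likelihood: posterior = Beta(α+s, β+f).
Subtract the data counts: 14−2=12, 9−7=2.

Beta(12, 2)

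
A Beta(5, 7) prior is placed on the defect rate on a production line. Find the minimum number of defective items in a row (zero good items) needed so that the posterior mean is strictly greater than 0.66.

k = 9

After k defective items and 0 good items the posterior is Beta(5+k, 7), with mean (5+k)/(5+7+k).
Set (5+k)/(12+k) > 0.66 and solve: k > (0.66·12 − 5)/(1 − 0.66) = 8.588.
The smallest integer exceeding 8.588 is 9, and checking k=9: (14)/(21) = 0.6667 > 0.66.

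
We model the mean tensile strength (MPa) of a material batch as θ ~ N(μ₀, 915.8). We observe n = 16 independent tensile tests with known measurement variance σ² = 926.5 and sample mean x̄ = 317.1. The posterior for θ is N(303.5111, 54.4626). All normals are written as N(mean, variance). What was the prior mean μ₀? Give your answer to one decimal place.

μ₀ = 88.6

With known observation variance, the Normal–Normal posterior has precision τ_n = τ₀ + n/σ² and mean μ_n = (τ₀μ₀ + (n/σ²)x̄)/τ_n.
Here τ₀ = 1/915.8 = 0.001092 and τ_data = 16/926.5 = 0.017269, so τ_n = 0.018361.
Rearranging for μ₀: μ₀ = (μ_n·τ_n − τ_data·x̄)/τ₀ = (303.5111·0.018361 − 0.017269·317.1) / 0.001092 = 0.096767/0.001092 ≈ 88.6.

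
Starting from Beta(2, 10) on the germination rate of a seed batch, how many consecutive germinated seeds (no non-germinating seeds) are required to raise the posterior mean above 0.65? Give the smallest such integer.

After k germinated seeds and 0 non-germinating seeds the posterior is Beta(2+k, 10), with mean (2+k)/(2+10+k).
Set (2+k)/(12+k) > 0.65 and solve: k > (0.65·12 − 2)/(1 − 0.65) = 16.571.
The smallest integer exceeding 16.571 is 17.

k = 17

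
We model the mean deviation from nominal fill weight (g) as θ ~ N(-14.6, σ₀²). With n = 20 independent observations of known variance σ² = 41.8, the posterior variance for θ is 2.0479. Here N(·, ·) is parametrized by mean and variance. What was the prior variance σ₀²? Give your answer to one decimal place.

σ₀² = 101.7

Posterior precision equals prior precision plus data precision: 1/σ_n² = 1/σ₀² + n/σ².
So 1/σ₀² = 1/2.0479 − 20/41.8 = 0.488305 − 0.478469 = 0.009836.
Hence σ₀² = 1/0.009836 ≈ 101.7.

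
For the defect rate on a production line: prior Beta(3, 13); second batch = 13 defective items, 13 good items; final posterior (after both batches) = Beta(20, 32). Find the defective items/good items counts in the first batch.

Because Beta–binomial updating is additive in the counts, the combined data contributed (α_post−α_prior, β_post−β_prior) successes and failures.
Total across both batches: 20−3=17 defective items, 32−13=19 good items.
Subtract the second batch: 17−13=4 defective items and 19−13=6 good items.

4 defective items and 6 good items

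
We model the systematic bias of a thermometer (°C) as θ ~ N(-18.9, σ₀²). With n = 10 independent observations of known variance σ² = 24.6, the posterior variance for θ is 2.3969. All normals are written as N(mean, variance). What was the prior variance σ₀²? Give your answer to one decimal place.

For the Normal–Normal model with known σ², precisions add: τ_n = τ₀ + n/σ².
So 1/σ₀² = 1/2.3969 − 10/24.6 = 0.417206 − 0.406504 = 0.010702.
Hence σ₀² = 1/0.010702 ≈ 93.4.

σ₀² = 93.4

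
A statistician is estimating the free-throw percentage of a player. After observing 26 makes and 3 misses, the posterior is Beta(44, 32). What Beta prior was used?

A Beta(α, β) prior with s successes and f failures in binomial data gives a Beta(α+s, β+f) posterior.
So α = 44 − 26 = 18 and β = 32 − 3 = 29.

Beta(18, 29)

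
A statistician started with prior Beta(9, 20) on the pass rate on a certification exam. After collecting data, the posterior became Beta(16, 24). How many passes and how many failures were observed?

A Beta(α, β) prior with s successes and f failures in binomial data gives a Beta(α+s, β+f) posterior.
Match parameters: s=16−9=7, f=24−20=4.

7 passes and 4 failures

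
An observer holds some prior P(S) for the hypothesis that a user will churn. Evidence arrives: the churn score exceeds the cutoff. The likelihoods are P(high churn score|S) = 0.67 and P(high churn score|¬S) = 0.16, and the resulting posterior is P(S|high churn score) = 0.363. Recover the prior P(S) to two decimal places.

Bayes' rule in odds form gives O(S|E) = O(S)·[P(E|S)/P(E|¬S)], hence O(S) = O(S|E)/LR.
Posterior odds = 0.363/(1−0.363) = 0.5699. LR = 0.67/0.16 = 4.1875.
Prior odds = 0.5699/4.1875 = 0.1361, so P(S) = 0.1361/(1+0.1361) ≈ 0.12.

P(S) = 0.12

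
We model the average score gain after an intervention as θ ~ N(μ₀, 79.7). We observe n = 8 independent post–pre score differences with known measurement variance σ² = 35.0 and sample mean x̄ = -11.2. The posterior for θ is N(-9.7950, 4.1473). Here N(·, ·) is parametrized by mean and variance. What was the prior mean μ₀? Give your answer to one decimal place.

With known observation variance, the Normal–Normal posterior has precision τ_n = τ₀ + n/σ² and mean μ_n = (τ₀μ₀ + (n/σ²)x̄)/τ_n.
Here τ₀ = 1/79.7 = 0.012547 and τ_data = 8/35.0 = 0.228571, so τ_n = 0.241118.
Rearranging for μ₀: μ₀ = (μ_n·τ_n − τ_data·x̄)/τ₀ = (-9.7950·0.241118 − 0.228571·-11.2) / 0.012547 = 0.198244/0.012547 ≈ 15.8.

μ₀ = 15.8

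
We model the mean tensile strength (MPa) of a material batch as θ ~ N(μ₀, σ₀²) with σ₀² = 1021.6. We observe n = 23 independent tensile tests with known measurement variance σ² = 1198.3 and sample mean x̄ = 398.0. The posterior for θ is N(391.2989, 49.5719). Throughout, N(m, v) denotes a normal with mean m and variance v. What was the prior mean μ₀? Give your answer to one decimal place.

With known observation variance, the Normal–Normal posterior has precision τ_n = τ₀ + n/σ² and mean μ_n = (τ₀μ₀ + (n/σ²)x̄)/τ_n.
Here τ₀ = 1/1021.6 = 0.000979 and τ_data = 23/1198.3 = 0.019194, so τ_n = 0.020173.
Rearranging for μ₀: μ₀ = (μ_n·τ_n − τ_data·x̄)/τ₀ = (391.2989·0.020173 − 0.019194·398.0) / 0.000979 = 0.254461/0.000979 ≈ 259.9.

μ₀ = 259.9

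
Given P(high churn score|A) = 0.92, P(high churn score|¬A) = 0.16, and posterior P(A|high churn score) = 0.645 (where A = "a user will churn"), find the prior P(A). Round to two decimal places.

P(A) = 0.24

Bayes' rule in odds form gives O(A|E) = O(A)·[P(E|A)/P(E|¬A)], hence O(A) = O(A|E)/LR.
Posterior odds = 0.645/(1−0.645) = 1.8169. LR = 0.92/0.16 = 5.7500.
Prior odds = 1.8169/5.7500 = 0.3160, so P(A) = 0.3160/(1+0.3160) ≈ 0.24.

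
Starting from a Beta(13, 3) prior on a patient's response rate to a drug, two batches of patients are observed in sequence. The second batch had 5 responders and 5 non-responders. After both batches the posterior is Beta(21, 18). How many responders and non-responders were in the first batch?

Because Beta–binomial updating is additive in the counts, the combined data contributed (α_post−α_prior, β_post−β_prior) successes and failures.
Total across both batches: 21−13=8 responders, 18−3=15 non-responders.
Subtract the second batch: 8−5=3 responders and 15−5=10 non-responders.

3 responders and 10 non-responders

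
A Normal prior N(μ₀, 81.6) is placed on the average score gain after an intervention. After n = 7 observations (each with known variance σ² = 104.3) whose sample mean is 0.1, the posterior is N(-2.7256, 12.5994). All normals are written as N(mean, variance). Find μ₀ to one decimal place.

μ₀ = -18.2

With known observation variance, the Normal–Normal posterior has precision τ_n = τ₀ + n/σ² and mean μ_n = (τ₀μ₀ + (n/σ²)x̄)/τ_n.
Here τ₀ = 1/81.6 = 0.012255 and τ_data = 7/104.3 = 0.067114, so τ_n = 0.079369.
Rearranging for μ₀: μ₀ = (μ_n·τ_n − τ_data·x̄)/τ₀ = (-2.7256·0.079369 − 0.067114·0.1) / 0.012255 = -0.223040/0.012255 ≈ -18.2.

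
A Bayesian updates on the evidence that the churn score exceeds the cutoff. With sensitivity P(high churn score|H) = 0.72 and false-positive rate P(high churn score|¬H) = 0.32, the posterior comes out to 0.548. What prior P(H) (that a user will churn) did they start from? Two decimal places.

In odds form, posterior odds = prior odds × likelihood ratio, so prior odds = posterior odds ÷ LR.
Posterior odds = 0.548/(1−0.548) = 1.2124. LR = 0.72/0.32 = 2.2500.
Prior odds = 1.2124/2.2500 = 0.5388, so P(H) = 0.5388/(1+0.5388) ≈ 0.35.

P(H) = 0.35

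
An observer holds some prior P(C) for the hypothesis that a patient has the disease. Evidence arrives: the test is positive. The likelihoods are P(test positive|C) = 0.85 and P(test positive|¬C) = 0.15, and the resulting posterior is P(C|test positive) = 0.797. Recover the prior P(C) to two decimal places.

P(C) = 0.41

In odds form, posterior odds = prior odds × likelihood ratio, so prior odds = posterior odds ÷ LR.
Posterior odds = 0.797/(1−0.797) = 3.9261. LR = 0.85/0.15 = 5.6667.
Prior odds = 3.9261/5.6667 = 0.6928, so P(C) = 0.6928/(1+0.6928) ≈ 0.41.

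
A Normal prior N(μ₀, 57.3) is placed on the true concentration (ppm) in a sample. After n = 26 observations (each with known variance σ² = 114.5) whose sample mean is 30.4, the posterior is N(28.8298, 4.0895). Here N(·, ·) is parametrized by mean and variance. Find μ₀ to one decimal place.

μ₀ = 8.4

With known observation variance, the Normal–Normal posterior has precision τ_n = τ₀ + n/σ² and mean μ_n = (τ₀μ₀ + (n/σ²)x̄)/τ_n.
Here τ₀ = 1/57.3 = 0.017452 and τ_data = 26/114.5 = 0.227074, so τ_n = 0.244526.
Rearranging for μ₀: μ₀ = (μ_n·τ_n − τ_data·x̄)/τ₀ = (28.8298·0.244526 − 0.227074·30.4) / 0.017452 = 0.146586/0.017452 ≈ 8.4.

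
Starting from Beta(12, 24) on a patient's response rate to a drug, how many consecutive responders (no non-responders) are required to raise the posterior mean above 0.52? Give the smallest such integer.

After k responders and 0 non-responders the posterior is Beta(12+k, 24), with mean (12+k)/(12+24+k).
Set (12+k)/(36+k) > 0.52 and solve: k > (0.52·36 − 12)/(1 − 0.52) = 14.000.
The smallest integer exceeding 14.000 is 15, and checking k=15: (27)/(51) = 0.5294 > 0.52.

k = 15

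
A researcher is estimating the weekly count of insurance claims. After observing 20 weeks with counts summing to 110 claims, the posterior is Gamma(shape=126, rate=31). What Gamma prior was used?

Gamma–Poisson conjugacy: posterior shape = α + Σxᵢ, posterior rate = β + n.
So α = 126 − 110 = 16 and β = 31 − 20 = 11.

Gamma(shape=16, rate=11)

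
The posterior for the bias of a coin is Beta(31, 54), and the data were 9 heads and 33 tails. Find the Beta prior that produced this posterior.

Beta(22, 21)

A Beta(a, b) prior with s successes and f failures in binomial data gives a Beta(a+s, b+f) posterior.
Subtract the data counts: 31−9=22, 54−33=21.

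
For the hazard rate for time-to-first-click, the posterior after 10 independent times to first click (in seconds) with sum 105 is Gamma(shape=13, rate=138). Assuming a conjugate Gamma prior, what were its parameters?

Gamma–exponential conjugacy: posterior shape = α + n, posterior rate = β + Σtᵢ.
So α = 13 − 10 = 3 and β = 138 − 105 = 33.

Gamma(shape=3, rate=33)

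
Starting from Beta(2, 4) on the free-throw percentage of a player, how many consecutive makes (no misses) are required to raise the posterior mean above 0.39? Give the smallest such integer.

k = 1

After k makes and 0 misses the posterior is Beta(2+k, 4), with mean (2+k)/(2+4+k).
Set (2+k)/(6+k) > 0.39 and solve: k > (0.39·6 − 2)/(1 − 0.39) = 0.557.
The smallest integer exceeding 0.557 is 1, and checking k=1: (3)/(7) = 0.4286 > 0.39.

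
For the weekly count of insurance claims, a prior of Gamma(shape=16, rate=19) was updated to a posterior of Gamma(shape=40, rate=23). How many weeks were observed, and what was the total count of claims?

n = 4 weeks with total 24 claims

Gamma–Poisson conjugacy: posterior shape = α + Σxᵢ, posterior rate = β + n.
Matching: Σxᵢ = 40 − 16 = 24 and n = 23 − 19 = 4.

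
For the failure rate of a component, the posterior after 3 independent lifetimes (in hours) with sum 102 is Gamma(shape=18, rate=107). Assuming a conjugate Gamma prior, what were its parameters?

Gamma–exponential conjugacy: posterior shape = α + n, posterior rate = β + Σtᵢ.
So α = 18 − 3 = 15 and β = 107 − 102 = 5.

Gamma(shape=15, rate=5)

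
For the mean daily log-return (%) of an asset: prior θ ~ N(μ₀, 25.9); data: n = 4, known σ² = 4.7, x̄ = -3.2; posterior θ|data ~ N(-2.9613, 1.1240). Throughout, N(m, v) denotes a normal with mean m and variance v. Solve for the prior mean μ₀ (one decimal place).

The posterior mean is a precision-weighted average: μ_n = (τ₀μ₀ + τ_data·x̄)/(τ₀+τ_data), with τ₀=1/σ₀² and τ_data=n/σ².
Here τ₀ = 1/25.9 = 0.038610 and τ_data = 4/4.7 = 0.851064, so τ_n = 0.889674.
Rearranging for μ₀: μ₀ = (μ_n·τ_n − τ_data·x̄)/τ₀ = (-2.9613·0.889674 − 0.851064·-3.2) / 0.038610 = 0.088813/0.038610 ≈ 2.3.

μ₀ = 2.3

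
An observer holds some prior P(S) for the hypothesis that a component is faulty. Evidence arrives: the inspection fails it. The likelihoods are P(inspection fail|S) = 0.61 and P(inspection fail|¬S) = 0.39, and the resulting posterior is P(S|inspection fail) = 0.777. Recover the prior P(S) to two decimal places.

P(S) = 0.69

In odds form, posterior odds = prior odds × likelihood ratio, so prior odds = posterior odds ÷ LR.
Posterior odds = 0.777/(1−0.777) = 3.4843. LR = 0.61/0.39 = 1.5641.
Prior odds = 3.4843/1.5641 = 2.2277, so P(S) = 2.2277/(1+2.2277) ≈ 0.69.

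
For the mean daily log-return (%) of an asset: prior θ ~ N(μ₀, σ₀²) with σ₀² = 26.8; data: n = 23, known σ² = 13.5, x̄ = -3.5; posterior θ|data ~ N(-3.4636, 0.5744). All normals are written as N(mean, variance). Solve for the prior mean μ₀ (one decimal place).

With known observation variance, the Normal–Normal posterior has precision τ_n = τ₀ + n/σ² and mean μ_n = (τ₀μ₀ + (n/σ²)x̄)/τ_n.
Here τ₀ = 1/26.8 = 0.037313 and τ_data = 23/13.5 = 1.703704, so τ_n = 1.741017.
Rearranging for μ₀: μ₀ = (μ_n·τ_n − τ_data·x̄)/τ₀ = (-3.4636·1.741017 − 1.703704·-3.5) / 0.037313 = -0.067222/0.037313 ≈ -1.8.

μ₀ = -1.8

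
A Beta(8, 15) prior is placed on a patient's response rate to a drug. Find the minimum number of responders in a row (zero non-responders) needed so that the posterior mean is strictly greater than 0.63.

k = 18

After k responders and 0 non-responders the posterior is Beta(8+k, 15), with mean (8+k)/(8+15+k).
Set (8+k)/(23+k) > 0.63 and solve: k > (0.63·23 − 8)/(1 − 0.63) = 17.541.
The smallest integer exceeding 17.541 is 18.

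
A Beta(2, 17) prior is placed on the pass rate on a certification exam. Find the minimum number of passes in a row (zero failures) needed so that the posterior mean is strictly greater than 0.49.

After k passes and 0 failures the posterior is Beta(2+k, 17), with mean (2+k)/(2+17+k).
Set (2+k)/(19+k) > 0.49 and solve: k > (0.49·19 − 2)/(1 − 0.49) = 14.333.
The smallest integer exceeding 14.333 is 15.

k = 15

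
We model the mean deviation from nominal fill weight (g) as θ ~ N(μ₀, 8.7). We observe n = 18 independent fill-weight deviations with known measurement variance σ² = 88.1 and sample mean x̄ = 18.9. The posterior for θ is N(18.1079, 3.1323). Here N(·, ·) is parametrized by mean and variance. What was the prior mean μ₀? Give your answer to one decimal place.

μ₀ = 16.7

The posterior mean is a precision-weighted average: μ_n = (τ₀μ₀ + τ_data·x̄)/(τ₀+τ_data), with τ₀=1/σ₀² and τ_data=n/σ².
Here τ₀ = 1/8.7 = 0.114943 and τ_data = 18/88.1 = 0.204313, so τ_n = 0.319256.
Rearranging for μ₀: μ₀ = (μ_n·τ_n − τ_data·x̄)/τ₀ = (18.1079·0.319256 − 0.204313·18.9) / 0.114943 = 1.919540/0.114943 ≈ 16.7.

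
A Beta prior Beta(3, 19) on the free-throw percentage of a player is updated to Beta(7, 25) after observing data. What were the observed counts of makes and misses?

Beta is conjugate to the binomial likelihood: posterior = Beta(α+s, β+f).
Match parameters: s=7−3=4, f=25−19=6.

4 makes and 6 misses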